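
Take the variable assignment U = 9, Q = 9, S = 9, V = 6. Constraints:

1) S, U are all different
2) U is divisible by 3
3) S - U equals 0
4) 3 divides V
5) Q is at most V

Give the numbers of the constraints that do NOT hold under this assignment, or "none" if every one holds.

The assignment fails constraints 1 and 5.

1) S = U = 9, not all different — violated.
2) 9 / 3 = 3, so 3 divides 9 — satisfied.
3) S - U = 9 - 9 = 0 — satisfied.
4) 6 / 3 = 2, so 3 divides 6 — satisfied.
5) Q = 9, V = 6; 9 > 6 (want ≤) — violated.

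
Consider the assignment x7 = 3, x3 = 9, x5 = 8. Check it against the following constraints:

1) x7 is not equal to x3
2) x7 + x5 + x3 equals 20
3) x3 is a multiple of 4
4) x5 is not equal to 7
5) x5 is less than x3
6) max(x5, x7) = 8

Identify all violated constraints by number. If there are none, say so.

Constraint 3 is violated.

1) x7 = 3, x3 = 9; distinct — OK.
2) x7 + x5 + x3 = 3 + 8 + 9 = 20 — OK.
3) 9 = 4*2 + 1, so 4 does not divide 9 — violated.
4) x5 = 8, and 8 ≠ 7 — OK.
5) x5 = 8, x3 = 9; 8 < 9 — OK.
6) max(8, 3) = 8 — OK.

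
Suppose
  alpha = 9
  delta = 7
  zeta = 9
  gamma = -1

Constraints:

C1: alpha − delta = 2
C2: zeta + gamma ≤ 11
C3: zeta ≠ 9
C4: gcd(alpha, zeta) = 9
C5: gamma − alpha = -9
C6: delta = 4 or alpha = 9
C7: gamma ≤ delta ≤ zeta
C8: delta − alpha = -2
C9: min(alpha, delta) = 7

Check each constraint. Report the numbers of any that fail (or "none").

C1: alpha − delta = 9 − 7 = 2 — OK.
C2: zeta + gamma = 9 + (-1) = 8; 8 ≤ 11 — OK.
C3: zeta = 9, but 9 is required to differ — violated.
C4: gcd(9, 9) = 9 — OK.
C5: gamma − alpha = -1 − 9 = -10, not -9 — violated.
C6: delta = 7 ≠ 4, but alpha = 9 = 9 (second disjunct) — OK.
C7: values -1 ≤ 7 ≤ 9 — OK.
C8: delta − alpha = 7 − 9 = -2 — OK.
C9: min(9, 7) = 7 — OK.

Constraints 3 and 5 are violated.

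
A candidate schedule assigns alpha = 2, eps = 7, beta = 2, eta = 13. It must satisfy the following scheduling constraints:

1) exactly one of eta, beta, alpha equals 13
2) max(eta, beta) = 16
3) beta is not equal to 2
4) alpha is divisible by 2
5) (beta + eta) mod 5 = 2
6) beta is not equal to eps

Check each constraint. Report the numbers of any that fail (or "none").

1) eta=13, beta=2, alpha=2; 1 of them equals 13 — holds.
2) max(13, 2) = 13, not 16 — fails.
3) beta = 2, but 2 is required to differ — fails.
4) 2 / 2 = 1, so 2 divides 2 — holds.
5) beta + eta = 15; 15 mod 5 = 0, not 2 — fails.
6) beta = 2, eps = 7; distinct — holds.

The assignment fails constraints 2, 3, and 5.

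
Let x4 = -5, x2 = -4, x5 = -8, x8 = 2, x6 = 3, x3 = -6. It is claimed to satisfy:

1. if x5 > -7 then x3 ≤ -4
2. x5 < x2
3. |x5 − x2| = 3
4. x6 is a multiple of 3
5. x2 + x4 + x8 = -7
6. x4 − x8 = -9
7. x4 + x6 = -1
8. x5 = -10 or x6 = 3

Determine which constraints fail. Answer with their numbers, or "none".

1. x5 = -8, not > -7; antecedent false, conditional vacuously true  OK
2. x5 = -8, x2 = -4; -8 < -4  OK
3. |-8 − (-4)| = 4, not 3  FAIL
4. 3 / 3 = 1, so 3 divides 3  OK
5. x2 + x4 + x8 = -4 + (-5) + 2 = -7  OK
6. x4 − x8 = -5 − 2 = -7, not -9  FAIL
7. x4 + x6 = -5 + 3 = -2, not -1  FAIL
8. x5 = -8 ≠ -10, but x6 = 3 = 3 (second disjunct)  OK

Constraints 3, 6, and 7 do not hold.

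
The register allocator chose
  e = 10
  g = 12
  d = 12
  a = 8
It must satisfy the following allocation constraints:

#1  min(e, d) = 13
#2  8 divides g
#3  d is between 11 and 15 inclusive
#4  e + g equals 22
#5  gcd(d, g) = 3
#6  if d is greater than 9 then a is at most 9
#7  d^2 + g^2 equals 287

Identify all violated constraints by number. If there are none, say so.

#1 min(10, 12) = 10, not 13  FAIL
#2 12 = 8*1 + 4, so 8 does not divide 12  FAIL
#3 d = 12 lies in [11, 15]  OK
#4 e + g = 10 + 12 = 22  OK
#5 gcd(12, 12) = 12, not 3  FAIL
#6 d = 12 > 9, so we need a ≤ 9; a = 8 ≤ 9  OK
#7 d^2 + g^2 = 12^2 + 12^2 = 144 + 144 = 288, not 287  FAIL

Violated: 1, 2, 5, and 7.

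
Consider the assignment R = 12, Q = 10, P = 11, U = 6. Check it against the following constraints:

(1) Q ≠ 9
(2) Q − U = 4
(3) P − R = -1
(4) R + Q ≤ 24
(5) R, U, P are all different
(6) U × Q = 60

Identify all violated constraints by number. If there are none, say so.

All constraints are satisfied.

(1) Q = 10, and 10 ≠ 9  yes
(2) Q − U = 10 − 6 = 4  yes
(3) P − R = 11 − 12 = -1  yes
(4) R + Q = 12 + 10 = 22; 22 ≤ 24  yes
(5) values 12, 6, 11 are pairwise distinct  yes
(6) U × Q = 6 × 10 = 60  yes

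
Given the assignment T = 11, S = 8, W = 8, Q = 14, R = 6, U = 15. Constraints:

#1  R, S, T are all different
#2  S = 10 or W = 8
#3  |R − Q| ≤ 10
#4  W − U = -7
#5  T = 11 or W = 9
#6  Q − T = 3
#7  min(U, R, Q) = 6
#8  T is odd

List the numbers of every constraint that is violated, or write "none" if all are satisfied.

None — every constraint holds.

#1 values 6, 8, 11 are pairwise distinct  ✔
#2 S = 8 ≠ 10, but W = 8 = 8 (second disjunct)  ✔
#3 |6 − 14| = 8; 8 ≤ 10  ✔
#4 W − U = 8 − 15 = -7  ✔
#5 T = 11 = 11 (first disjunct)  ✔
#6 Q − T = 14 − 11 = 3  ✔
#7 min(15, 6, 14) = 6  ✔
#8 T = 11 is odd  ✔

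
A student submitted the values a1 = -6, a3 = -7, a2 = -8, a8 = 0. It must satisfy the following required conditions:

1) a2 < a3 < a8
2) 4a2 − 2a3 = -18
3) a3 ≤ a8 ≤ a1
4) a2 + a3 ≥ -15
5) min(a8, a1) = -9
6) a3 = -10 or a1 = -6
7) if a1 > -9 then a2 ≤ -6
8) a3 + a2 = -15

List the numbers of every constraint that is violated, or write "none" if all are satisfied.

Constraints 3 and 5 are violated.

1) values -8 < -7 < 0  ✓
2) 4a2 − 2a3 = 4(-8) − 2(-7) = -18  ✓
3) values -7, 0, -6; a8 = 0 is not ≤ a1 = -6  ✗
4) a2 + a3 = -8 + (-7) = -15; -15 ≥ -15  ✓
5) min(0, -6) = -6, not -9  ✗
6) a3 = -7 ≠ -10, but a1 = -6 = -6 (second disjunct)  ✓
7) a1 = -6 > -9, so we need a2 ≤ -6; a2 = -8 ≤ -6  ✓
8) a3 + a2 = -7 + (-8) = -15  ✓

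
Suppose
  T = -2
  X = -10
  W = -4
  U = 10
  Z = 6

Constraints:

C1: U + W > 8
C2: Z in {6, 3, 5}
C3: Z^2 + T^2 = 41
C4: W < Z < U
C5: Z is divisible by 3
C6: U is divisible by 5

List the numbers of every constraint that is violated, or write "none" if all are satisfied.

Violated: 1 and 3.

C1: U + W = 10 + (-4) = 6; 6 ≤ 8, bound 8 not met — fails.
C2: Z = 6 is in {6, 3, 5} — holds.
C3: Z^2 + T^2 = 6^2 + (-2)^2 = 36 + 4 = 40, not 41 — fails.
C4: values -4 < 6 < 10 — holds.
C5: 6 / 3 = 2, so 3 divides 6 — holds.
C6: 10 / 5 = 2, so 5 divides 10 — holds.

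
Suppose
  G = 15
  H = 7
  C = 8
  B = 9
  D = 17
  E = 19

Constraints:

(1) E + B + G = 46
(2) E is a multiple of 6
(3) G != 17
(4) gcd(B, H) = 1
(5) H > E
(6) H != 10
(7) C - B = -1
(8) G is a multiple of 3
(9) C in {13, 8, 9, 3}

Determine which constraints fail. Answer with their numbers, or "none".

(1) E + B + G = 19 + 9 + 15 = 43, not 46  ✘
(2) 19 = 6*3 + 1, so 6 does not divide 19  ✘
(3) G = 15, and 15 ≠ 17  ✔
(4) gcd(9, 7) = 1  ✔
(5) H = 7, E = 19; 7 ≤ 19 (want >)  ✘
(6) H = 7, and 7 ≠ 10  ✔
(7) C - B = 8 - 9 = -1  ✔
(8) 15 / 3 = 5, so 3 divides 15  ✔
(9) C = 8 is in {13, 8, 9, 3}  ✔

The assignment fails constraints 1, 2, and 5.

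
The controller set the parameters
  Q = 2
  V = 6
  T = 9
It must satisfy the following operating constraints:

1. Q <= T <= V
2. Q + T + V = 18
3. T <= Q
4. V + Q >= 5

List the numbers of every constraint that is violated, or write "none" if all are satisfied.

1. values 2, 9, 6; T = 9 is not <= V = 6  FAIL
2. Q + T + V = 2 + 9 + 6 = 17, not 18  FAIL
3. T = 9, Q = 2; 9 > 2 (want ≤)  FAIL
4. V + Q = 6 + 2 = 8; 8 ≥ 5  OK

No — constraints 1, 2, 3 are not satisfied.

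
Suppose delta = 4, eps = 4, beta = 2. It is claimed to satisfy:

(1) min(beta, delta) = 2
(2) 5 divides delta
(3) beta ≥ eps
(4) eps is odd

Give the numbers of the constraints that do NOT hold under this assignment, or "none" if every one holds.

Constraints 2, 3, and 4 do not hold.

(1) min(2, 4) = 2  holds
(2) 4 = 5×0 + 4, so 5 does not divide 4  fails
(3) beta = 2, eps = 4; 2 < 4 (want ≥)  fails
(4) eps = 4 is even  fails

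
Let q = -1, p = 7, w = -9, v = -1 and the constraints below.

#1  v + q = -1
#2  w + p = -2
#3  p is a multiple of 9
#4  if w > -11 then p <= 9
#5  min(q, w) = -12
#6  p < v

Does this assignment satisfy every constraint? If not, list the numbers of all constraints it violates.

No — constraints 1, 3, 5, and 6 are not satisfied.

#1 v + q = -1 + (-1) = -2, not -1  fails
#2 w + p = -9 + 7 = -2  holds
#3 7 = 9*0 + 7, so 9 does not divide 7  fails
#4 w = -9 > -11, so we need p ≤ 9; p = 7 ≤ 9  holds
#5 min(-1, -9) = -9, not -12  fails
#6 p = 7, v = -1; 7 ≥ -1 (want <)  fails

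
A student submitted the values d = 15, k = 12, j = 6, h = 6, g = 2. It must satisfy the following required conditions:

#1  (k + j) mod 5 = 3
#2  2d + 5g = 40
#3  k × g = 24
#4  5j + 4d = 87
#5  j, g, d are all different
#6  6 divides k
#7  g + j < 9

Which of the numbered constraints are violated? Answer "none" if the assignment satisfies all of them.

Violated: 4.

#1 k + j = 18; 18 mod 5 = 3 — holds.
#2 2d + 5g = 2(15) + 5(2) = 40 — holds.
#3 k × g = 12 × 2 = 24 — holds.
#4 5j + 4d = 5(6) + 4(15) = 90, not 87 — fails.
#5 values 6, 2, 15 are pairwise distinct — holds.
#6 12 / 6 = 2, so 6 divides 12 — holds.
#7 g + j = 2 + 6 = 8; 8 < 9 — holds.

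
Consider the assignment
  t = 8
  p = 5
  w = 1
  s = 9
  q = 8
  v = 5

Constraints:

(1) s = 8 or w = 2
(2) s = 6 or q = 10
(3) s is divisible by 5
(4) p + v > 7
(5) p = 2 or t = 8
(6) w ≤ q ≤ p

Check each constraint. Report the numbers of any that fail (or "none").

(1) s = 9 ≠ 8 and w = 1 ≠ 2; both disjuncts false — violated.
(2) s = 9 ≠ 6 and q = 8 ≠ 10; both disjuncts false — violated.
(3) 9 = 5×1 + 4, so 5 does not divide 9 — violated.
(4) p + v = 5 + 5 = 10; 10 > 7 — OK.
(5) p = 5 ≠ 2, but t = 8 = 8 (second disjunct) — OK.
(6) values 1, 8, 5; q = 8 is not ≤ p = 5 — violated.

Constraints 1, 2, 3, and 6 are violated.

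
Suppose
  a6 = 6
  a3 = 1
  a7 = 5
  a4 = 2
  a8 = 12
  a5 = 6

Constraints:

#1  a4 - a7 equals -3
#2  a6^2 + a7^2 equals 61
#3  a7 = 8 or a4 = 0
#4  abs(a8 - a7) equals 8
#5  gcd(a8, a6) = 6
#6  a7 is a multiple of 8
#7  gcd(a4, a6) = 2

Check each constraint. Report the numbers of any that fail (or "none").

No — constraints 3, 4, and 6 are not satisfied.

#1 a4 - a7 = 2 - 5 = -3 — OK.
#2 a6^2 + a7^2 = 6^2 + 5^2 = 36 + 25 = 61 — OK.
#3 a7 = 5 ≠ 8 and a4 = 2 ≠ 0; both disjuncts false — violated.
#4 abs(12 - 5) = 7, not 8 — violated.
#5 gcd(12, 6) = 6 — OK.
#6 5 = 8*0 + 5, so 8 does not divide 5 — violated.
#7 gcd(2, 6) = 2 — OK.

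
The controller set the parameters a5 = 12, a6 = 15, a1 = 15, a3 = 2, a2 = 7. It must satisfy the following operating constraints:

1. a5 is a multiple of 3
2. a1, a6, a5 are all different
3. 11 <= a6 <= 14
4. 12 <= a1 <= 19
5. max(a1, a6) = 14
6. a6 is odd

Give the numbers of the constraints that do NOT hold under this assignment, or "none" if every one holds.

Violated: 2, 3, and 5.

1. 12 / 3 = 4, so 3 divides 12 — OK.
2. a1 = a6 = 15, not all different — violated.
3. a6 = 15 is outside [11, 14] — violated.
4. a1 = 15 lies in [12, 19] — OK.
5. max(15, 15) = 15, not 14 — violated.
6. a6 = 15 is odd — OK.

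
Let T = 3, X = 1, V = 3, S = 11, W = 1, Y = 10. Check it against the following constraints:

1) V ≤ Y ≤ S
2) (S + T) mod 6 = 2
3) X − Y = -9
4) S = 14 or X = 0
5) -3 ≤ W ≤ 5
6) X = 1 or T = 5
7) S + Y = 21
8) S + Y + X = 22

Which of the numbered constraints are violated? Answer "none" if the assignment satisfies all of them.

1) values 3 ≤ 10 ≤ 11 — OK.
2) S + T = 14; 14 mod 6 = 2 — OK.
3) X − Y = 1 − 10 = -9 — OK.
4) S = 11 ≠ 14 and X = 1 ≠ 0; both disjuncts false — violated.
5) W = 1 lies in [-3, 5] — OK.
6) X = 1 = 1 (first disjunct) — OK.
7) S + Y = 11 + 10 = 21 — OK.
8) S + Y + X = 11 + 10 + 1 = 22 — OK.

No — constraint 4 is not satisfied.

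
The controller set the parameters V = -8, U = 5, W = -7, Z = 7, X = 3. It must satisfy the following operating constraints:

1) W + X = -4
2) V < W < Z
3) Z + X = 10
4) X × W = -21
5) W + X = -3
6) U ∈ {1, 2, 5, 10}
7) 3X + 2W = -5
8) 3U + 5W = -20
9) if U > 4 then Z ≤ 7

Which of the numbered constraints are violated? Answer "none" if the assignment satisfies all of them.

No — constraint 5 is not satisfied.

1) W + X = -7 + 3 = -4  true
2) values -8 < -7 < 7  true
3) Z + X = 7 + 3 = 10  true
4) X × W = 3 × (-7) = -21  true
5) W + X = -7 + 3 = -4, not -3  false
6) U = 5 is in {1, 2, 5, 10}  true
7) 3X + 2W = 3(3) + 2(-7) = -5  true
8) 3U + 5W = 3(5) + 5(-7) = -20  true
9) U = 5 > 4, so we need Z ≤ 7; Z = 7 ≤ 7  true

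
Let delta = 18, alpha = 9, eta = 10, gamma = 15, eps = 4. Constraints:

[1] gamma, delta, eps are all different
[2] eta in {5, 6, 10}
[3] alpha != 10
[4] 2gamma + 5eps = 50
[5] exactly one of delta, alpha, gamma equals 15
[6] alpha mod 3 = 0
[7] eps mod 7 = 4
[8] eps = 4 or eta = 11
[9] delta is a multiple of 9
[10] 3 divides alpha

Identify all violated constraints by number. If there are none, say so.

[1] values 15, 18, 4 are pairwise distinct — OK.
[2] eta = 10 is in {5, 6, 10} — OK.
[3] alpha = 9, and 9 ≠ 10 — OK.
[4] 2gamma + 5eps = 2(15) + 5(4) = 50 — OK.
[5] delta=18, alpha=9, gamma=15; 1 of them equals 15 — OK.
[6] 9 mod 3 = 0 — OK.
[7] 4 mod 7 = 4 — OK.
[8] eps = 4 = 4 (first disjunct) — OK.
[9] 18 / 9 = 2, so 9 divides 18 — OK.
[10] 9 / 3 = 3, so 3 divides 9 — OK.

All constraints are satisfied.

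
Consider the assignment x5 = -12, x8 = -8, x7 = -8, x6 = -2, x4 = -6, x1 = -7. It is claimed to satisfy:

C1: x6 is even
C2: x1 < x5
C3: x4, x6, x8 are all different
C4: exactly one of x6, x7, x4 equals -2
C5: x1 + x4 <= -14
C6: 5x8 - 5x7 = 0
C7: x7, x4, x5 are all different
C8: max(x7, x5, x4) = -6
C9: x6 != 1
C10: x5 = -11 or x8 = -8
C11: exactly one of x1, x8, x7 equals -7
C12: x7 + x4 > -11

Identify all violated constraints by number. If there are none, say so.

No — constraints 2, 5, 12 are not satisfied.

C1: x6 = -2 is even  ✔
C2: x1 = -7, x5 = -12; -7 ≥ -12 (want <)  ✘
C3: values -6, -2, -8 are pairwise distinct  ✔
C4: x6=-2, x7=-8, x4=-6; 1 of them equals -2  ✔
C5: x1 + x4 = -7 + (-6) = -13; -13 > -14, bound -14 not met  ✘
C6: 5x8 - 5x7 = 5(-8) - 5(-8) = 0  ✔
C7: values -8, -6, -12 are pairwise distinct  ✔
C8: max(-8, -12, -6) = -6  ✔
C9: x6 = -2, and -2 ≠ 1  ✔
C10: x5 = -12 ≠ -11, but x8 = -8 = -8 (second disjunct)  ✔
C11: x1=-7, x8=-8, x7=-8; 1 of them equals -7  ✔
C12: x7 + x4 = -8 + (-6) = -14; -14 ≤ -11, bound -11 not met  ✘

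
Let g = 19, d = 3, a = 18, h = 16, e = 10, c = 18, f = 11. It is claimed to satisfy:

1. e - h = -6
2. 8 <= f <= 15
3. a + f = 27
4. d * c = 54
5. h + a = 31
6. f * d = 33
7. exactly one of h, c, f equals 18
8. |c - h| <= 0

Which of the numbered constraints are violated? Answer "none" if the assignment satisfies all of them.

Constraints 3, 5, and 8 do not hold.

1. e - h = 10 - 16 = -6  holds
2. f = 11 lies in [8, 15]  holds
3. a + f = 18 + 11 = 29, not 27  fails
4. d * c = 3 * 18 = 54  holds
5. h + a = 16 + 18 = 34, not 31  fails
6. f * d = 11 * 3 = 33  holds
7. h=16, c=18, f=11; 1 of them equals 18  holds
8. |18 - 16| = 2; 2 > 0, exceeds bound 0  fails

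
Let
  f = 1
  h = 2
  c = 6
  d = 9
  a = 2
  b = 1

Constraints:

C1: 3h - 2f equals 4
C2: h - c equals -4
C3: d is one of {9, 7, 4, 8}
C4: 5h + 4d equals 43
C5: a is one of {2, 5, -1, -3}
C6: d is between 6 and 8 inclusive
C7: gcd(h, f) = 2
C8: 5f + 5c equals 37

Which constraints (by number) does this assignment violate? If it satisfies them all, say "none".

C1: 3h - 2f = 3(2) - 2(1) = 4 — OK.
C2: h - c = 2 - 6 = -4 — OK.
C3: d = 9 is in {9, 7, 4, 8} — OK.
C4: 5h + 4d = 5(2) + 4(9) = 46, not 43 — violated.
C5: a = 2 is in {2, 5, -1, -3} — OK.
C6: d = 9 is outside [6, 8] — violated.
C7: gcd(2, 1) = 1, not 2 — violated.
C8: 5f + 5c = 5(1) + 5(6) = 35, not 37 — violated.

Violated: 4, 6, 7, and 8.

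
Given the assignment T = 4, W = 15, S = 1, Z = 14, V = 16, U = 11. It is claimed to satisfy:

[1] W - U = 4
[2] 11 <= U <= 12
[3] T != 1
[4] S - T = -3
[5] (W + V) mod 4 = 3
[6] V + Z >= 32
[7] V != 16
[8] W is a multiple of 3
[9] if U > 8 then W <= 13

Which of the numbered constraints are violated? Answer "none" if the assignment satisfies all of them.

[1] W - U = 15 - 11 = 4 — OK.
[2] U = 11 lies in [11, 12] — OK.
[3] T = 4, and 4 ≠ 1 — OK.
[4] S - T = 1 - 4 = -3 — OK.
[5] W + V = 31; 31 mod 4 = 3 — OK.
[6] V + Z = 16 + 14 = 30; 30 < 32, bound 32 not met — violated.
[7] V = 16, but 16 is required to differ — violated.
[8] 15 / 3 = 5, so 3 divides 15 — OK.
[9] U = 11 > 8, so we need W ≤ 13; but W = 15 > 13 — violated.

Constraints 6, 7, 9 are violated.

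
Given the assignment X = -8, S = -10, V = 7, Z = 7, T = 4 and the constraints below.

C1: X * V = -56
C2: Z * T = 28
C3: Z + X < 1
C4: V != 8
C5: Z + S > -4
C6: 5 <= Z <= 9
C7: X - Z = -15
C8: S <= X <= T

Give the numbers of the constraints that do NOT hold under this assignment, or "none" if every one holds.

None — every constraint holds.

C1: X * V = -8 * 7 = -56  true
C2: Z * T = 7 * 4 = 28  true
C3: Z + X = 7 + (-8) = -1; -1 < 1  true
C4: V = 7, and 7 ≠ 8  true
C5: Z + S = 7 + (-10) = -3; -3 > -4  true
C6: Z = 7 lies in [5, 9]  true
C7: X - Z = -8 - 7 = -15  true
C8: values -10 <= -8 <= 4  true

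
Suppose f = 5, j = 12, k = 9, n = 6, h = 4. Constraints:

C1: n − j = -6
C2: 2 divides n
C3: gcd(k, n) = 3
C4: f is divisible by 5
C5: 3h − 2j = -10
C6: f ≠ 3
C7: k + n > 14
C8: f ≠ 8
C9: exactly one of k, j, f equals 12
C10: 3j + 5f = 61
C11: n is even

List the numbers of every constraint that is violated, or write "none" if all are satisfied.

C1: n − j = 6 − 12 = -6  holds
C2: 6 / 2 = 3, so 2 divides 6  holds
C3: gcd(9, 6) = 3  holds
C4: 5 / 5 = 1, so 5 divides 5  holds
C5: 3h − 2j = 3(4) − 2(12) = -12, not -10  fails
C6: f = 5, and 5 ≠ 3  holds
C7: k + n = 9 + 6 = 15; 15 > 14  holds
C8: f = 5, and 5 ≠ 8  holds
C9: k=9, j=12, f=5; 1 of them equals 12  holds
C10: 3j + 5f = 3(12) + 5(5) = 61  holds
C11: n = 6 is even  holds

Constraint 5 does not hold.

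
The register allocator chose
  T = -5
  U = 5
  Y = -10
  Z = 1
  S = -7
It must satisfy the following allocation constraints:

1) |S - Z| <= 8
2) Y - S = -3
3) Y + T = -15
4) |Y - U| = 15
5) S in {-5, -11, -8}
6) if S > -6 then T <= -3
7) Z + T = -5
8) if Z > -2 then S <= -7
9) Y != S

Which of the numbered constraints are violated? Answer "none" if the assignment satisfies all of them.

Constraints 5, 7 are violated.

1) |-7 - 1| = 8; 8 ≤ 8  ✔
2) Y - S = -10 - (-7) = -3  ✔
3) Y + T = -10 + (-5) = -15  ✔
4) |-10 - 5| = 15  ✔
5) S = -7 is not in {-5, -11, -8}  ✘
6) S = -7, not > -6; antecedent false, conditional vacuously true  ✔
7) Z + T = 1 + (-5) = -4, not -5  ✘
8) Z = 1 > -2, so we need S ≤ -7; S = -7 ≤ -7  ✔
9) Y = -10, S = -7; distinct  ✔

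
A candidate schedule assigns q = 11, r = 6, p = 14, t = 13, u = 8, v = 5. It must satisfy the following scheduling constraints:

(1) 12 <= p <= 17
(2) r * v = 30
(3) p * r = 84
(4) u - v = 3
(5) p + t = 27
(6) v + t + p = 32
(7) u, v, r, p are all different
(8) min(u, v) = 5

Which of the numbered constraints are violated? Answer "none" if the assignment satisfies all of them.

No violations.

(1) p = 14 lies in [12, 17] — holds.
(2) r * v = 6 * 5 = 30 — holds.
(3) p * r = 14 * 6 = 84 — holds.
(4) u - v = 8 - 5 = 3 — holds.
(5) p + t = 14 + 13 = 27 — holds.
(6) v + t + p = 5 + 13 + 14 = 32 — holds.
(7) values 8, 5, 6, 14 are pairwise distinct — holds.
(8) min(8, 5) = 5 — holds.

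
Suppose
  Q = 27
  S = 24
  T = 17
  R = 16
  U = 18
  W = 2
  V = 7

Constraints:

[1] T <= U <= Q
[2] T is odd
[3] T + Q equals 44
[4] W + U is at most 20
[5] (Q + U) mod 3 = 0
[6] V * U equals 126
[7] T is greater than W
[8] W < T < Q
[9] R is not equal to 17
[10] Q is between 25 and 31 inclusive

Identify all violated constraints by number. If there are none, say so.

[1] values 17 <= 18 <= 27 — holds.
[2] T = 17 is odd — holds.
[3] T + Q = 17 + 27 = 44 — holds.
[4] W + U = 2 + 18 = 20; 20 ≤ 20 — holds.
[5] Q + U = 45; 45 mod 3 = 0 — holds.
[6] V * U = 7 * 18 = 126 — holds.
[7] T = 17, W = 2; 17 > 2 — holds.
[8] values 2 < 17 < 27 — holds.
[9] R = 16, and 16 ≠ 17 — holds.
[10] Q = 27 lies in [25, 31] — holds.

Yes — all constraints hold.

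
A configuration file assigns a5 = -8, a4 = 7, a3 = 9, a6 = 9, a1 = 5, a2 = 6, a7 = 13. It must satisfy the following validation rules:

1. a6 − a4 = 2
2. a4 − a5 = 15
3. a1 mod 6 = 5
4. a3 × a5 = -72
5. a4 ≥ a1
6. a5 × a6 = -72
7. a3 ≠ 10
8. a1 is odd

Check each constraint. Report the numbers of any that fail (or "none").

Yes — all constraints hold.

1. a6 − a4 = 9 − 7 = 2 — OK.
2. a4 − a5 = 7 − (-8) = 15 — OK.
3. 5 mod 6 = 5 — OK.
4. a3 × a5 = 9 × (-8) = -72 — OK.
5. a4 = 7, a1 = 5; 7 ≥ 5 — OK.
6. a5 × a6 = -8 × 9 = -72 — OK.
7. a3 = 9, and 9 ≠ 10 — OK.
8. a1 = 5 is odd — OK.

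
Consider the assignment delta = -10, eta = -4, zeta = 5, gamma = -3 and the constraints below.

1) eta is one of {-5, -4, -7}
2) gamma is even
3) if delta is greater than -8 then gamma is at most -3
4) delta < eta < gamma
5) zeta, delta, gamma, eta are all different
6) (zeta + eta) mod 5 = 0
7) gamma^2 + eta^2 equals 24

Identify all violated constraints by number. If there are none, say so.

1) eta = -4 is in {-5, -4, -7} — holds.
2) gamma = -3 is odd — fails.
3) delta = -10, not > -8; antecedent false, conditional vacuously true — holds.
4) values -10 < -4 < -3 — holds.
5) values 5, -10, -3, -4 are pairwise distinct — holds.
6) zeta + eta = 1; 1 mod 5 = 1, not 0 — fails.
7) gamma^2 + eta^2 = (-3)^2 + (-4)^2 = 9 + 16 = 25, not 24 — fails.

Violated: 2, 6, and 7.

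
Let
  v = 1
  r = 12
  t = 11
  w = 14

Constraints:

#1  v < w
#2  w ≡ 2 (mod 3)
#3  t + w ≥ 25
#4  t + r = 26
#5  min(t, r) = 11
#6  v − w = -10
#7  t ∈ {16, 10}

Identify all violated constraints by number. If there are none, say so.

#1 v = 1, w = 14; 1 < 14  holds
#2 14 mod 3 = 2  holds
#3 t + w = 11 + 14 = 25; 25 ≥ 25  holds
#4 t + r = 11 + 12 = 23, not 26  fails
#5 min(11, 12) = 11  holds
#6 v − w = 1 − 14 = -13, not -10  fails
#7 t = 11 is not in {16, 10}  fails

Constraints 4, 6, and 7 are violated.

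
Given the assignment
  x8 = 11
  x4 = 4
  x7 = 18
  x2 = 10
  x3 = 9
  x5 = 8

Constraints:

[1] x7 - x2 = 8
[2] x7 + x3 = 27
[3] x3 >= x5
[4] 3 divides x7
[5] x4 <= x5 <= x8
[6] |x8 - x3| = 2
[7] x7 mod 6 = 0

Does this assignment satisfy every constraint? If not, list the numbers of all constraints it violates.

[1] x7 - x2 = 18 - 10 = 8  true
[2] x7 + x3 = 18 + 9 = 27  true
[3] x3 = 9, x5 = 8; 9 ≥ 8  true
[4] 18 / 3 = 6, so 3 divides 18  true
[5] values 4 <= 8 <= 11  true
[6] |11 - 9| = 2  true
[7] 18 mod 6 = 0  true

All constraints are satisfied.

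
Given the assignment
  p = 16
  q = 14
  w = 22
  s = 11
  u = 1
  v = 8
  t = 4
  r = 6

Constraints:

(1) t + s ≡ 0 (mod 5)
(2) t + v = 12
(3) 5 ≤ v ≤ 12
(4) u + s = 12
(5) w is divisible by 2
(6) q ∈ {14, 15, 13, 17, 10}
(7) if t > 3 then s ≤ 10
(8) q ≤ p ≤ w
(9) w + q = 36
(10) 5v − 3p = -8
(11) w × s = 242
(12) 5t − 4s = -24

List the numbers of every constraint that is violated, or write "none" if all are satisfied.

(1) t + s = 15; 15 mod 5 = 0  yes
(2) t + v = 4 + 8 = 12  yes
(3) v = 8 lies in [5, 12]  yes
(4) u + s = 1 + 11 = 12  yes
(5) 22 / 2 = 11, so 2 divides 22  yes
(6) q = 14 is in {14, 15, 13, 17, 10}  yes
(7) t = 4 > 3, so we need s ≤ 10; but s = 11 > 10  no
(8) values 14 ≤ 16 ≤ 22  yes
(9) w + q = 22 + 14 = 36  yes
(10) 5v − 3p = 5(8) − 3(16) = -8  yes
(11) w × s = 22 × 11 = 242  yes
(12) 5t − 4s = 5(4) − 4(11) = -24  yes

No — constraint 7 is not satisfied.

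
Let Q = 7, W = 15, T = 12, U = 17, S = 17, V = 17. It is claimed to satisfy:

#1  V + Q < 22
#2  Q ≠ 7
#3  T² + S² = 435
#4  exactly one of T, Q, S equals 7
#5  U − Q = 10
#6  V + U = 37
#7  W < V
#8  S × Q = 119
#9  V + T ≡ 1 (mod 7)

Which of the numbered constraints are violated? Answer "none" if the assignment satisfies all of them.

No — constraints 1, 2, 3, 6 are not satisfied.

#1 V + Q = 17 + 7 = 24; 24 ≥ 22, bound 22 not met  false
#2 Q = 7, but 7 is required to differ  false
#3 T² + S² = 12² + 17² = 144 + 289 = 433, not 435  false
#4 T=12, Q=7, S=17; 1 of them equals 7  true
#5 U − Q = 17 − 7 = 10  true
#6 V + U = 17 + 17 = 34, not 37  false
#7 W = 15, V = 17; 15 < 17  true
#8 S × Q = 17 × 7 = 119  true
#9 V + T = 29; 29 mod 7 = 1  true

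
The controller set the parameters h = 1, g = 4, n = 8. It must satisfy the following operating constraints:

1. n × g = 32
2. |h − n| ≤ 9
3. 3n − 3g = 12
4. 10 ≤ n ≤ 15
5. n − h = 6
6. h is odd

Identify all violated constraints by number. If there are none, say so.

Constraints 4 and 5 do not hold.

1. n × g = 8 × 4 = 32 — holds.
2. |1 − 8| = 7; 7 ≤ 9 — holds.
3. 3n − 3g = 3(8) − 3(4) = 12 — holds.
4. n = 8 is outside [10, 15] — fails.
5. n − h = 8 − 1 = 7, not 6 — fails.
6. h = 1 is odd — holds.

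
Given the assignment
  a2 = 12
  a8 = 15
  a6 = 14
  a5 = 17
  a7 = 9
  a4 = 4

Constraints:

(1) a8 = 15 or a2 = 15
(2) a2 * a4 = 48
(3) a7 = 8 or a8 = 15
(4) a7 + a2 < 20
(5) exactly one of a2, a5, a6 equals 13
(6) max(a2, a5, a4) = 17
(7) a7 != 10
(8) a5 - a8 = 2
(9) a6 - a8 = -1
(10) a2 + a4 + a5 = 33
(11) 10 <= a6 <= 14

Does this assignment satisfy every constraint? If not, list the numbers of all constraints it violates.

(1) a8 = 15 = 15 (first disjunct) — holds.
(2) a2 * a4 = 12 * 4 = 48 — holds.
(3) a7 = 9 ≠ 8, but a8 = 15 = 15 (second disjunct) — holds.
(4) a7 + a2 = 9 + 12 = 21; 21 ≥ 20, bound 20 not met — does not hold.
(5) a2=12, a5=17, a6=14; 0 of them equal 13, not exactly one — does not hold.
(6) max(12, 17, 4) = 17 — holds.
(7) a7 = 9, and 9 ≠ 10 — holds.
(8) a5 - a8 = 17 - 15 = 2 — holds.
(9) a6 - a8 = 14 - 15 = -1 — holds.
(10) a2 + a4 + a5 = 12 + 4 + 17 = 33 — holds.
(11) a6 = 14 lies in [10, 14] — holds.

The assignment fails constraints 4, 5.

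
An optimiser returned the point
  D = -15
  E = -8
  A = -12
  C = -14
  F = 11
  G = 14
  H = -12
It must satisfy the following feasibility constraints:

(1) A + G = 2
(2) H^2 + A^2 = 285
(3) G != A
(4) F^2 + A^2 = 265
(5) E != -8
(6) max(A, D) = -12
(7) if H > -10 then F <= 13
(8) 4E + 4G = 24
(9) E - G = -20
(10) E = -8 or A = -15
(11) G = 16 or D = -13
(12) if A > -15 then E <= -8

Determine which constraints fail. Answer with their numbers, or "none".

(1) A + G = -12 + 14 = 2 — holds.
(2) H^2 + A^2 = (-12)^2 + (-12)^2 = 144 + 144 = 288, not 285 — does not hold.
(3) G = 14, A = -12; distinct — holds.
(4) F^2 + A^2 = 11^2 + (-12)^2 = 121 + 144 = 265 — holds.
(5) E = -8, but -8 is required to differ — does not hold.
(6) max(-12, -15) = -12 — holds.
(7) H = -12, not > -10; antecedent false, conditional vacuously true — holds.
(8) 4E + 4G = 4(-8) + 4(14) = 24 — holds.
(9) E - G = -8 - 14 = -22, not -20 — does not hold.
(10) E = -8 = -8 (first disjunct) — holds.
(11) G = 14 ≠ 16 and D = -15 ≠ -13; both disjuncts false — does not hold.
(12) A = -12 > -15, so we need E ≤ -8; E = -8 ≤ -8 — holds.

Constraints 2, 5, 9, and 11 are violated.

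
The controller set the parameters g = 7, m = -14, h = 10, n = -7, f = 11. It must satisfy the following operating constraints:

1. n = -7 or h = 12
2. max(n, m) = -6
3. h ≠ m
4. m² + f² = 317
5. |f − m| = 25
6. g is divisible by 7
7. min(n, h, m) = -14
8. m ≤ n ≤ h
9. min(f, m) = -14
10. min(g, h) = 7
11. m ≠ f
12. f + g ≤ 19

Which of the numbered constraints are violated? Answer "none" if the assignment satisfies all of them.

1. n = -7 = -7 (first disjunct)  holds
2. max(-7, -14) = -7, not -6  fails
3. h = 10, m = -14; distinct  holds
4. m² + f² = (-14)² + 11² = 196 + 121 = 317  holds
5. |11 − (-14)| = 25  holds
6. 7 / 7 = 1, so 7 divides 7  holds
7. min(-7, 10, -14) = -14  holds
8. values -14 ≤ -7 ≤ 10  holds
9. min(11, -14) = -14  holds
10. min(7, 10) = 7  holds
11. m = -14, f = 11; distinct  holds
12. f + g = 11 + 7 = 18; 18 ≤ 19  holds

Violated: 2.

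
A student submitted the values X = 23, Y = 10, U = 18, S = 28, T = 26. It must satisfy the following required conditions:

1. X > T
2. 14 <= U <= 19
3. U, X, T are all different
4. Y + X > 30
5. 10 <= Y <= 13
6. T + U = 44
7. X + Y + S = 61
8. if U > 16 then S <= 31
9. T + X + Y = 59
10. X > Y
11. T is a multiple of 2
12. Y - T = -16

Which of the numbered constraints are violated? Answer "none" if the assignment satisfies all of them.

No — constraint 1 is not satisfied.

1. X = 23, T = 26; 23 ≤ 26 (want >) — fails.
2. U = 18 lies in [14, 19] — holds.
3. values 18, 23, 26 are pairwise distinct — holds.
4. Y + X = 10 + 23 = 33; 33 > 30 — holds.
5. Y = 10 lies in [10, 13] — holds.
6. T + U = 26 + 18 = 44 — holds.
7. X + Y + S = 23 + 10 + 28 = 61 — holds.
8. U = 18 > 16, so we need S ≤ 31; S = 28 ≤ 31 — holds.
9. T + X + Y = 26 + 23 + 10 = 59 — holds.
10. X = 23, Y = 10; 23 > 10 — holds.
11. 26 / 2 = 13, so 2 divides 26 — holds.
12. Y - T = 10 - 26 = -16 — holds.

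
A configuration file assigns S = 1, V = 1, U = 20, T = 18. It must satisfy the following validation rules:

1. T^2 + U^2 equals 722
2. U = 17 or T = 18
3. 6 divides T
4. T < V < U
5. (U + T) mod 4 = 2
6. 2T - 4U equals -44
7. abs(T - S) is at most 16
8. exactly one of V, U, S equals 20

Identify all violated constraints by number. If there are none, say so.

1. T^2 + U^2 = 18^2 + 20^2 = 324 + 400 = 724, not 722  fails
2. U = 20 ≠ 17, but T = 18 = 18 (second disjunct)  holds
3. 18 / 6 = 3, so 6 divides 18  holds
4. values 18, 1, 20; T = 18 is not < V = 1  fails
5. U + T = 38; 38 mod 4 = 2  holds
6. 2T - 4U = 2(18) - 4(20) = -44  holds
7. abs(18 - 1) = 17; 17 > 16, exceeds bound 16  fails
8. V=1, U=20, S=1; 1 of them equals 20  holds

Violated: 1, 4, and 7.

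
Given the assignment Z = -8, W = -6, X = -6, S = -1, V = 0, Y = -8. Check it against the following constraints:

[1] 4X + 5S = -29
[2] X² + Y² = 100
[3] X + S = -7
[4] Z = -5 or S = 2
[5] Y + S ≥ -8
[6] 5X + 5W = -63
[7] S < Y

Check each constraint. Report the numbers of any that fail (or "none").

[1] 4X + 5S = 4(-6) + 5(-1) = -29 — holds.
[2] X² + Y² = (-6)² + (-8)² = 36 + 64 = 100 — holds.
[3] X + S = -6 + (-1) = -7 — holds.
[4] Z = -8 ≠ -5 and S = -1 ≠ 2; both disjuncts false — does not hold.
[5] Y + S = -8 + (-1) = -9; -9 < -8, bound -8 not met — does not hold.
[6] 5X + 5W = 5(-6) + 5(-6) = -60, not -63 — does not hold.
[7] S = -1, Y = -8; -1 ≥ -8 (want <) — does not hold.

The assignment fails constraints 4, 5, 6, 7.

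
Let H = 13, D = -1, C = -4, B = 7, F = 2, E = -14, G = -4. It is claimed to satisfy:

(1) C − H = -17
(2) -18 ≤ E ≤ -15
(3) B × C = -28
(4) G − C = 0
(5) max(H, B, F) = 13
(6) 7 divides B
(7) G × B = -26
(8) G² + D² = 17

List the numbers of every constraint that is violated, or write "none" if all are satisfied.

Constraints 2 and 7 are violated.

(1) C − H = -4 − 13 = -17  ✓
(2) E = -14 is outside [-18, -15]  ✗
(3) B × C = 7 × (-4) = -28  ✓
(4) G − C = -4 − (-4) = 0  ✓
(5) max(13, 7, 2) = 13  ✓
(6) 7 / 7 = 1, so 7 divides 7  ✓
(7) G × B = -4 × 7 = -28, not -26  ✗
(8) G² + D² = (-4)² + (-1)² = 16 + 1 = 17  ✓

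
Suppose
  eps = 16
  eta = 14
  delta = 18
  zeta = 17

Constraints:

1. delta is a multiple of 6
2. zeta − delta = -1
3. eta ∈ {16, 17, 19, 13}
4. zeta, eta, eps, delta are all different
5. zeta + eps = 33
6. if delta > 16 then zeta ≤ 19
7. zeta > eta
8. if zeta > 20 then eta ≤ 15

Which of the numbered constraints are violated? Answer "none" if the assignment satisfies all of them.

1. 18 / 6 = 3, so 6 divides 18 — holds.
2. zeta − delta = 17 − 18 = -1 — holds.
3. eta = 14 is not in {16, 17, 19, 13} — fails.
4. values 17, 14, 16, 18 are pairwise distinct — holds.
5. zeta + eps = 17 + 16 = 33 — holds.
6. delta = 18 > 16, so we need zeta ≤ 19; zeta = 17 ≤ 19 — holds.
7. zeta = 17, eta = 14; 17 > 14 — holds.
8. zeta = 17, not > 20; antecedent false, conditional vacuously true — holds.

No — constraint 3 is not satisfied.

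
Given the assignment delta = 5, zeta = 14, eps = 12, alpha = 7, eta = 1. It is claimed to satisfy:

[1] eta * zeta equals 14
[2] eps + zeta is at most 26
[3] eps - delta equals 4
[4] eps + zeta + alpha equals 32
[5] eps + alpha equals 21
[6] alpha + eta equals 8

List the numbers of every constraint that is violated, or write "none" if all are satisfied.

No — constraints 3, 4, 5 are not satisfied.

[1] eta * zeta = 1 * 14 = 14  ✔
[2] eps + zeta = 12 + 14 = 26; 26 ≤ 26  ✔
[3] eps - delta = 12 - 5 = 7, not 4  ✘
[4] eps + zeta + alpha = 12 + 14 + 7 = 33, not 32  ✘
[5] eps + alpha = 12 + 7 = 19, not 21  ✘
[6] alpha + eta = 7 + 1 = 8  ✔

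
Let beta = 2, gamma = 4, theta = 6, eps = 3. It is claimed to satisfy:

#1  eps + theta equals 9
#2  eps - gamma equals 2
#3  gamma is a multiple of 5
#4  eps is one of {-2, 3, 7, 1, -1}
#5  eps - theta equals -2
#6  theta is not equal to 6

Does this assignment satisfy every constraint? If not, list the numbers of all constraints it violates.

Violated: 2, 3, 5, and 6.

#1 eps + theta = 3 + 6 = 9  ✔
#2 eps - gamma = 3 - 4 = -1, not 2  ✘
#3 4 = 5*0 + 4, so 5 does not divide 4  ✘
#4 eps = 3 is in {-2, 3, 7, 1, -1}  ✔
#5 eps - theta = 3 - 6 = -3, not -2  ✘
#6 theta = 6, but 6 is required to differ  ✘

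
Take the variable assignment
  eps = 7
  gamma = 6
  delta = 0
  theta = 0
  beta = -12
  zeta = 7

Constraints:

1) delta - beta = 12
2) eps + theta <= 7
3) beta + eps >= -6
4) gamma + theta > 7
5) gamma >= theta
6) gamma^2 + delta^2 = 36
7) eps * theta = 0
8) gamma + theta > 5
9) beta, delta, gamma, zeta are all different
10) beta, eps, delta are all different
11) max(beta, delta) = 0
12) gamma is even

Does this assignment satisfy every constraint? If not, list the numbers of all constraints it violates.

1) delta - beta = 0 - (-12) = 12 — satisfied.
2) eps + theta = 7 + 0 = 7; 7 ≤ 7 — satisfied.
3) beta + eps = -12 + 7 = -5; -5 ≥ -6 — satisfied.
4) gamma + theta = 6 + 0 = 6; 6 ≤ 7, bound 7 not met — violated.
5) gamma = 6, theta = 0; 6 ≥ 0 — satisfied.
6) gamma^2 + delta^2 = 6^2 + 0^2 = 36 + 0 = 36 — satisfied.
7) eps * theta = 7 * 0 = 0 — satisfied.
8) gamma + theta = 6 + 0 = 6; 6 > 5 — satisfied.
9) values -12, 0, 6, 7 are pairwise distinct — satisfied.
10) values -12, 7, 0 are pairwise distinct — satisfied.
11) max(-12, 0) = 0 — satisfied.
12) gamma = 6 is even — satisfied.

Violated: 4.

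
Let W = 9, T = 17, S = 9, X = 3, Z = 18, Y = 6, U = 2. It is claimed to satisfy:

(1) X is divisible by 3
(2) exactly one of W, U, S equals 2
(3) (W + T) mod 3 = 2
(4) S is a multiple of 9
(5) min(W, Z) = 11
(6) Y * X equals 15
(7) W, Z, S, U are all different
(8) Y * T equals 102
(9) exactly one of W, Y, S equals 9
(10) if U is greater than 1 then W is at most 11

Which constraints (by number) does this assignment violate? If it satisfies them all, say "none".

Violated: 5, 6, 7, and 9.

(1) 3 / 3 = 1, so 3 divides 3 — holds.
(2) W=9, U=2, S=9; 1 of them equals 2 — holds.
(3) W + T = 26; 26 mod 3 = 2 — holds.
(4) 9 / 9 = 1, so 9 divides 9 — holds.
(5) min(9, 18) = 9, not 11 — fails.
(6) Y * X = 6 * 3 = 18, not 15 — fails.
(7) W = S = 9, not all different — fails.
(8) Y * T = 6 * 17 = 102 — holds.
(9) W=9, Y=6, S=9; 2 of them equal 9, not exactly one — fails.
(10) U = 2 > 1, so we need W ≤ 11; W = 9 ≤ 11 — holds.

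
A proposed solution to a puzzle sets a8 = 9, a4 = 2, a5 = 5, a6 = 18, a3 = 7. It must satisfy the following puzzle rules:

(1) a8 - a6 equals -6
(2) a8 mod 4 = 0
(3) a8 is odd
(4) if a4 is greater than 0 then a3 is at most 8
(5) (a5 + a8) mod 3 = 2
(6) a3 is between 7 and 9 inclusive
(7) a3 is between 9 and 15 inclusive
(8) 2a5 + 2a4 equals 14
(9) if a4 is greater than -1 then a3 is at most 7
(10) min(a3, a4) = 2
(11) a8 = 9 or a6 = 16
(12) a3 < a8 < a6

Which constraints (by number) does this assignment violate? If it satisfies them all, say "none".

Violated: 1, 2, 7.

(1) a8 - a6 = 9 - 18 = -9, not -6 — fails.
(2) 9 mod 4 = 1, not 0 — fails.
(3) a8 = 9 is odd — holds.
(4) a4 = 2 > 0, so we need a3 ≤ 8; a3 = 7 ≤ 8 — holds.
(5) a5 + a8 = 14; 14 mod 3 = 2 — holds.
(6) a3 = 7 lies in [7, 9] — holds.
(7) a3 = 7 is outside [9, 15] — fails.
(8) 2a5 + 2a4 = 2(5) + 2(2) = 14 — holds.
(9) a4 = 2 > -1, so we need a3 ≤ 7; a3 = 7 ≤ 7 — holds.
(10) min(7, 2) = 2 — holds.
(11) a8 = 9 = 9 (first disjunct) — holds.
(12) values 7 < 9 < 18 — holds.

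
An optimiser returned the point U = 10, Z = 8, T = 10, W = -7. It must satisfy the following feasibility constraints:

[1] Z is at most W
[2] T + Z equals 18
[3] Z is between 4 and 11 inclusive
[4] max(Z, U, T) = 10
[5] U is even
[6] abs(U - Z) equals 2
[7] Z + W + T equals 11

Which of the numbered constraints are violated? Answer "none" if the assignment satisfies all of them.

[1] Z = 8, W = -7; 8 > -7 (want ≤) — violated.
[2] T + Z = 10 + 8 = 18 — satisfied.
[3] Z = 8 lies in [4, 11] — satisfied.
[4] max(8, 10, 10) = 10 — satisfied.
[5] U = 10 is even — satisfied.
[6] abs(10 - 8) = 2 — satisfied.
[7] Z + W + T = 8 + (-7) + 10 = 11 — satisfied.

No — constraint 1 is not satisfied.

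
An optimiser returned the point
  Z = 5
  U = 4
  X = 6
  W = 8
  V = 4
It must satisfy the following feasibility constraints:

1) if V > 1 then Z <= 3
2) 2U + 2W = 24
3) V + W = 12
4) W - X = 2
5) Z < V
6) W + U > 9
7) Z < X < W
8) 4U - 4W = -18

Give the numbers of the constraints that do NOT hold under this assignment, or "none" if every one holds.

1) V = 4 > 1, so we need Z ≤ 3; but Z = 5 > 3  fails
2) 2U + 2W = 2(4) + 2(8) = 24  holds
3) V + W = 4 + 8 = 12  holds
4) W - X = 8 - 6 = 2  holds
5) Z = 5, V = 4; 5 ≥ 4 (want <)  fails
6) W + U = 8 + 4 = 12; 12 > 9  holds
7) values 5 < 6 < 8  holds
8) 4U - 4W = 4(4) - 4(8) = -16, not -18  fails

The assignment fails constraints 1, 5, and 8.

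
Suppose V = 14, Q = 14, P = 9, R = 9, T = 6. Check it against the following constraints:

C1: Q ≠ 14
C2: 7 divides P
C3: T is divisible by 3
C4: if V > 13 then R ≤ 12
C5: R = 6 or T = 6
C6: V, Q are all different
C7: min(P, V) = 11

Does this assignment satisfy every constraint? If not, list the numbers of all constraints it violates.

C1: Q = 14, but 14 is required to differ — fails.
C2: 9 = 7×1 + 2, so 7 does not divide 9 — fails.
C3: 6 / 3 = 2, so 3 divides 6 — holds.
C4: V = 14 > 13, so we need R ≤ 12; R = 9 ≤ 12 — holds.
C5: R = 9 ≠ 6, but T = 6 = 6 (second disjunct) — holds.
C6: V = Q = 14, not all different — fails.
C7: min(9, 14) = 9, not 11 — fails.

Violated: 1, 2, 6, and 7.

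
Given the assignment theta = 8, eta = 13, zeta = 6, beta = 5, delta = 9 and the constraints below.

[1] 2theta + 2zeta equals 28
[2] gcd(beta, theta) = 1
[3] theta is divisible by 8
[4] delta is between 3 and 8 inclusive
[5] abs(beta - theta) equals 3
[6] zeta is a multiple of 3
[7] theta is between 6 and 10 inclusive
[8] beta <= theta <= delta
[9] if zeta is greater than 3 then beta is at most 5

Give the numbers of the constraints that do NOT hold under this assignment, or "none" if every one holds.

Violated: 4.

[1] 2theta + 2zeta = 2(8) + 2(6) = 28 — holds.
[2] gcd(5, 8) = 1 — holds.
[3] 8 / 8 = 1, so 8 divides 8 — holds.
[4] delta = 9 is outside [3, 8] — fails.
[5] abs(5 - 8) = 3 — holds.
[6] 6 / 3 = 2, so 3 divides 6 — holds.
[7] theta = 8 lies in [6, 10] — holds.
[8] values 5 <= 8 <= 9 — holds.
[9] zeta = 6 > 3, so we need beta ≤ 5; beta = 5 ≤ 5 — holds.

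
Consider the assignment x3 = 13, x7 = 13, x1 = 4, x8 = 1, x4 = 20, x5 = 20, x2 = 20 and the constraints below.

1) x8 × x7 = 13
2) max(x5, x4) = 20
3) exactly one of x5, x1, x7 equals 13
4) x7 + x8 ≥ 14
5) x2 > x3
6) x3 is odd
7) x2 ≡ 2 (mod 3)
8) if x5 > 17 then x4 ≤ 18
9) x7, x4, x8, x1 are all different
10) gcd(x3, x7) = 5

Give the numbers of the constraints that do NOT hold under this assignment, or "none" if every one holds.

Constraints 8, 10 are violated.

1) x8 × x7 = 1 × 13 = 13  true
2) max(20, 20) = 20  true
3) x5=20, x1=4, x7=13; 1 of them equals 13  true
4) x7 + x8 = 13 + 1 = 14; 14 ≥ 14  true
5) x2 = 20, x3 = 13; 20 > 13  true
6) x3 = 13 is odd  true
7) 20 mod 3 = 2  true
8) x5 = 20 > 17, so we need x4 ≤ 18; but x4 = 20 > 18  false
9) values 13, 20, 1, 4 are pairwise distinct  true
10) gcd(13, 13) = 13, not 5  false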